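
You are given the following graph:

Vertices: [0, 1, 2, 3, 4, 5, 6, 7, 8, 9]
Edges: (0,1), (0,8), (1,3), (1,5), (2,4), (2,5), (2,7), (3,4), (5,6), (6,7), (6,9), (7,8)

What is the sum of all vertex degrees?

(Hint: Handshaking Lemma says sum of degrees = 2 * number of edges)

Count edges: 12 edges.
By Handshaking Lemma: sum of degrees = 2 * 12 = 24.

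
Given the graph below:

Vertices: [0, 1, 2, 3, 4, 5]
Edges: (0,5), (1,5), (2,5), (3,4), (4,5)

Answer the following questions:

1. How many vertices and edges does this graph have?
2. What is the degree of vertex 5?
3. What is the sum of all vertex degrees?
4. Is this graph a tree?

Count: 6 vertices, 5 edges.
Vertex 5 has neighbors [0, 1, 2, 4], degree = 4.
Handshaking lemma: 2 * 5 = 10.
A graph is a tree iff it is connected and has exactly n-1 edges. This graph is connected (all 6 vertices in one component) and has 6-1 = 5 edges. It is a tree.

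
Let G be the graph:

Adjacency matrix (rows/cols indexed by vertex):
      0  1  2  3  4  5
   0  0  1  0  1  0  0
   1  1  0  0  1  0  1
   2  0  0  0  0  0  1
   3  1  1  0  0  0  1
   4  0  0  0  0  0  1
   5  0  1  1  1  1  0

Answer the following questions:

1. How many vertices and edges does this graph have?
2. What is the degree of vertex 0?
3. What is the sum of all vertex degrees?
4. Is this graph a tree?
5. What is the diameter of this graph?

Count: 6 vertices, 7 edges.
Vertex 0 has neighbors [1, 3], degree = 2.
Handshaking lemma: 2 * 7 = 14.
A tree on 6 vertices has 5 edges. This graph has 7 edges (2 extra). Not a tree.
Diameter (longest shortest path) = 3.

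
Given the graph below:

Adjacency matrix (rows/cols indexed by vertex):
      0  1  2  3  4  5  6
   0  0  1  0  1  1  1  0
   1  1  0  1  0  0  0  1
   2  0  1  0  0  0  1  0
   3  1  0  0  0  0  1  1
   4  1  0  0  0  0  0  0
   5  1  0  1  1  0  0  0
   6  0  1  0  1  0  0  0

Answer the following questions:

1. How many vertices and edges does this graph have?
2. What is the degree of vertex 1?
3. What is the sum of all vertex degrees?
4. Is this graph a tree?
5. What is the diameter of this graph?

Count: 7 vertices, 9 edges.
Vertex 1 has neighbors [0, 2, 6], degree = 3.
Handshaking lemma: 2 * 9 = 18.
A tree on 7 vertices has 6 edges. This graph has 9 edges (3 extra). Not a tree.
Diameter (longest shortest path) = 3.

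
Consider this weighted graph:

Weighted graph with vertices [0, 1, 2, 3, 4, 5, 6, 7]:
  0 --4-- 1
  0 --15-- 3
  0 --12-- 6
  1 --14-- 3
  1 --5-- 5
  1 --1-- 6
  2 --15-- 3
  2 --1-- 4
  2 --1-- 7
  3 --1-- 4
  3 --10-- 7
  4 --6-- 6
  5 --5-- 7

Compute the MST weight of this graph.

Applying Kruskal's algorithm (sort edges by weight, add if no cycle):
  Add (1,6) w=1
  Add (2,4) w=1
  Add (2,7) w=1
  Add (3,4) w=1
  Add (0,1) w=4
  Add (1,5) w=5
  Add (5,7) w=5
  Skip (4,6) w=6 (creates cycle)
  Skip (3,7) w=10 (creates cycle)
  Skip (0,6) w=12 (creates cycle)
  Skip (1,3) w=14 (creates cycle)
  Skip (0,3) w=15 (creates cycle)
  Skip (2,3) w=15 (creates cycle)
MST weight = 18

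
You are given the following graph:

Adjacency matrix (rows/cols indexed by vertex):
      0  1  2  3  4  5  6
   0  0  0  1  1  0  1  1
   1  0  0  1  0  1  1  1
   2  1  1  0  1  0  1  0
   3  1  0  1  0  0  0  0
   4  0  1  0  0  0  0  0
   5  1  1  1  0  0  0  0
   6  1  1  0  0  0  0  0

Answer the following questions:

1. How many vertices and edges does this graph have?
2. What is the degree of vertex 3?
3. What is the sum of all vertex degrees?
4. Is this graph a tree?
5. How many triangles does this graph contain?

Count: 7 vertices, 10 edges.
Vertex 3 has neighbors [0, 2], degree = 2.
Handshaking lemma: 2 * 10 = 20.
A tree on 7 vertices has 6 edges. This graph has 10 edges (4 extra). Not a tree.
Number of triangles = 3.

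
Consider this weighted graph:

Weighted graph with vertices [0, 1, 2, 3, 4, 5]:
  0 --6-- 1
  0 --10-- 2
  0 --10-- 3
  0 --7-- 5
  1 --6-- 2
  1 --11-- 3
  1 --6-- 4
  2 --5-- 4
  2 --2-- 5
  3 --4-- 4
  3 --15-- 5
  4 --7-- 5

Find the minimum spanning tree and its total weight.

Applying Kruskal's algorithm (sort edges by weight, add if no cycle):
  Add (2,5) w=2
  Add (3,4) w=4
  Add (2,4) w=5
  Add (0,1) w=6
  Add (1,2) w=6
  Skip (1,4) w=6 (creates cycle)
  Skip (0,5) w=7 (creates cycle)
  Skip (4,5) w=7 (creates cycle)
  Skip (0,3) w=10 (creates cycle)
  Skip (0,2) w=10 (creates cycle)
  Skip (1,3) w=11 (creates cycle)
  Skip (3,5) w=15 (creates cycle)
MST weight = 23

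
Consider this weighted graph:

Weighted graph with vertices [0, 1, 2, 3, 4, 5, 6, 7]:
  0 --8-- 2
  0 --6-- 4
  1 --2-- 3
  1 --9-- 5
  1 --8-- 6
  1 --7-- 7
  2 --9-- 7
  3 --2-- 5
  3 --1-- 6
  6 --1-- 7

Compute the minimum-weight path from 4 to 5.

Using Dijkstra's algorithm from vertex 4:
Shortest path: 4 -> 0 -> 2 -> 7 -> 6 -> 3 -> 5
Total weight: 6 + 8 + 9 + 1 + 1 + 2 = 27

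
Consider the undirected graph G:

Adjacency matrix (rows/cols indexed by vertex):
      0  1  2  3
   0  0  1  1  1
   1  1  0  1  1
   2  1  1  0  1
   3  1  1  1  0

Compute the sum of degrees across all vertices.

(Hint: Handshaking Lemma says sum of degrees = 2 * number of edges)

Count edges: 6 edges.
By Handshaking Lemma: sum of degrees = 2 * 6 = 12.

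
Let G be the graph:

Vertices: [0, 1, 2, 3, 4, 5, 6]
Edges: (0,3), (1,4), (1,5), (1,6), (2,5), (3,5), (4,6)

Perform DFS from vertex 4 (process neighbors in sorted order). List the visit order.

DFS from vertex 4 (neighbors processed in ascending order):
Visit order: 4, 1, 5, 2, 3, 0, 6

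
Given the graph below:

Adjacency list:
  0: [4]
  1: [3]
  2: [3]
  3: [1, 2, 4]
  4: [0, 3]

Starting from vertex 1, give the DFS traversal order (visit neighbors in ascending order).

DFS from vertex 1 (neighbors processed in ascending order):
Visit order: 1, 3, 2, 4, 0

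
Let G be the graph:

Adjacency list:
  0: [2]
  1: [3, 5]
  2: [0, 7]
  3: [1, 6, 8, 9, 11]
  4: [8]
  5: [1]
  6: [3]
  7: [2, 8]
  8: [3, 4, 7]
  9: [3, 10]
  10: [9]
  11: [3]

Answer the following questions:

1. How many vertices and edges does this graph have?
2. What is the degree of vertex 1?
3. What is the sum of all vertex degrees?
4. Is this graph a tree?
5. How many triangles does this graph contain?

Count: 12 vertices, 11 edges.
Vertex 1 has neighbors [3, 5], degree = 2.
Handshaking lemma: 2 * 11 = 22.
A graph is a tree iff it is connected and has exactly n-1 edges. This graph is connected (all 12 vertices in one component) and has 12-1 = 11 edges. It is a tree.
Number of triangles = 0.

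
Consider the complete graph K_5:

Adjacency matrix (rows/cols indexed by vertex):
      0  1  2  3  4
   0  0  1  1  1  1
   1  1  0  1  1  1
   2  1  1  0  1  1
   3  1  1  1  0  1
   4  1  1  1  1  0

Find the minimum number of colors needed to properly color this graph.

In K_5, every vertex is adjacent to every other vertex.
Each vertex needs a unique color.
Chromatic number = 5.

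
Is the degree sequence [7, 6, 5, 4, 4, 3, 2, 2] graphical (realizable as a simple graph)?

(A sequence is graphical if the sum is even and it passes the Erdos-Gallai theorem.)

Sum of degrees = 33. Sum is odd, so the sequence is NOT graphical.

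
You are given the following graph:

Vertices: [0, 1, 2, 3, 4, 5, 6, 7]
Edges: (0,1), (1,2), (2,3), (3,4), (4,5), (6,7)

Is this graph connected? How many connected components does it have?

Checking connectivity: the graph has 2 connected component(s).
Components: [[0, 1, 2, 3, 4, 5], [6, 7]]. The graph is NOT connected.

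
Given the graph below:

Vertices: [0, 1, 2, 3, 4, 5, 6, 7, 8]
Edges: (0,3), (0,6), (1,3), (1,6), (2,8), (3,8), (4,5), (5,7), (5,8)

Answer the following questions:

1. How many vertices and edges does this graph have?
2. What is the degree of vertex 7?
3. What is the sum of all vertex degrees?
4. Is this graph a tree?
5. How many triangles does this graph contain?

Count: 9 vertices, 9 edges.
Vertex 7 has neighbors [5], degree = 1.
Handshaking lemma: 2 * 9 = 18.
A tree on 9 vertices has 8 edges. This graph has 9 edges (1 extra). Not a tree.
Number of triangles = 0.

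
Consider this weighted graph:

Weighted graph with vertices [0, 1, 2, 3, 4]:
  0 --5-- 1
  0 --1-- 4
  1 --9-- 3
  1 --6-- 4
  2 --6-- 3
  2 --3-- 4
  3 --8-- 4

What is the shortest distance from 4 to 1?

Using Dijkstra's algorithm from vertex 4:
Shortest path: 4 -> 1
Total weight: 6 = 6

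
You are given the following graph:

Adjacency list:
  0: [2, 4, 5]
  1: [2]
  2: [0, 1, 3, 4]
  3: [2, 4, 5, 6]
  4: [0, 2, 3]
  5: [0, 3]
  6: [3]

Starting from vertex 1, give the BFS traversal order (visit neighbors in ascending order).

BFS from vertex 1 (neighbors processed in ascending order):
Visit order: 1, 2, 0, 3, 4, 5, 6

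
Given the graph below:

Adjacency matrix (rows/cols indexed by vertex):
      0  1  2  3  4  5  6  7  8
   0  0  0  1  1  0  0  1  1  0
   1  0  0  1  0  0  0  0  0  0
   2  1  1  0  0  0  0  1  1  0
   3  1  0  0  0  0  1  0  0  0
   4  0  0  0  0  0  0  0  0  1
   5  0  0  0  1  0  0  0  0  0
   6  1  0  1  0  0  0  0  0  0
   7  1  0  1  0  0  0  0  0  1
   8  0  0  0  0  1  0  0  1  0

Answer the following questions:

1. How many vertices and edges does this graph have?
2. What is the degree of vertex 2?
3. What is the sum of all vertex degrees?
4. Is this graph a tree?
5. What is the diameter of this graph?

Count: 9 vertices, 10 edges.
Vertex 2 has neighbors [0, 1, 6, 7], degree = 4.
Handshaking lemma: 2 * 10 = 20.
A tree on 9 vertices has 8 edges. This graph has 10 edges (2 extra). Not a tree.
Diameter (longest shortest path) = 5.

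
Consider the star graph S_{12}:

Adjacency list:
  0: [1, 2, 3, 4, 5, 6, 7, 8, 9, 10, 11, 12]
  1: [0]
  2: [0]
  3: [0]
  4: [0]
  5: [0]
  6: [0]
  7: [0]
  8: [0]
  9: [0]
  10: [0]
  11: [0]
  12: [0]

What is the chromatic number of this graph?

S_{12} has one hub adjacent to 12 leaves; leaves are pairwise non-adjacent.
Color the hub 0 and every leaf 1.
Chromatic number = 2.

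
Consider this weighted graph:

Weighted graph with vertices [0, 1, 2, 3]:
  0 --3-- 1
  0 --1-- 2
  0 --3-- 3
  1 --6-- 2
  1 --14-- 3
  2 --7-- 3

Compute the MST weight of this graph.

Applying Kruskal's algorithm (sort edges by weight, add if no cycle):
  Add (0,2) w=1
  Add (0,1) w=3
  Add (0,3) w=3
  Skip (1,2) w=6 (creates cycle)
  Skip (2,3) w=7 (creates cycle)
  Skip (1,3) w=14 (creates cycle)
MST weight = 7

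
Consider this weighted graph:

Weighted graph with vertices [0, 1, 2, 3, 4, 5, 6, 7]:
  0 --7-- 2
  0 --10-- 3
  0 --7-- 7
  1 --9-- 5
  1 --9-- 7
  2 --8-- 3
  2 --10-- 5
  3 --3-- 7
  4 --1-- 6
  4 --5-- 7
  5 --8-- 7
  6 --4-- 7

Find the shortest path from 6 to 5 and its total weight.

Using Dijkstra's algorithm from vertex 6:
Shortest path: 6 -> 7 -> 5
Total weight: 4 + 8 = 12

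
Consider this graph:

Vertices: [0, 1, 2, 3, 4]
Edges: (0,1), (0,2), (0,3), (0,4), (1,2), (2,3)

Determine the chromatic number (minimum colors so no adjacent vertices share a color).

The graph has a maximum clique of size 3 (lower bound on chromatic number).
A valid 3-coloring: {0: 0, 1: 2, 2: 1, 3: 2, 4: 1}.
Chromatic number = 3.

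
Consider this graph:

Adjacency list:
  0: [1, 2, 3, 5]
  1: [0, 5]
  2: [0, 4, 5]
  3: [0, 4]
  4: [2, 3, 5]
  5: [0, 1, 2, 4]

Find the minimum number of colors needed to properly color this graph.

The graph has a maximum clique of size 3 (lower bound on chromatic number).
A valid 3-coloring: {0: 0, 1: 2, 2: 2, 3: 1, 4: 0, 5: 1}.
Chromatic number = 3.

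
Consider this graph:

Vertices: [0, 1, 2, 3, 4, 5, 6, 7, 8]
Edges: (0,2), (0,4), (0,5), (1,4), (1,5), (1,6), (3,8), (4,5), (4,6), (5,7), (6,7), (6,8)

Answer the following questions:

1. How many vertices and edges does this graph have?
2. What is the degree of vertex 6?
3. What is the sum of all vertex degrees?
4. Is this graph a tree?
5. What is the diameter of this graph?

Count: 9 vertices, 12 edges.
Vertex 6 has neighbors [1, 4, 7, 8], degree = 4.
Handshaking lemma: 2 * 12 = 24.
A tree on 9 vertices has 8 edges. This graph has 12 edges (4 extra). Not a tree.
Diameter (longest shortest path) = 5.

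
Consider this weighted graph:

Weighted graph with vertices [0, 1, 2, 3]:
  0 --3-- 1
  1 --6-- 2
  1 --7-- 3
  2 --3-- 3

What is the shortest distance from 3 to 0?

Using Dijkstra's algorithm from vertex 3:
Shortest path: 3 -> 1 -> 0
Total weight: 7 + 3 = 10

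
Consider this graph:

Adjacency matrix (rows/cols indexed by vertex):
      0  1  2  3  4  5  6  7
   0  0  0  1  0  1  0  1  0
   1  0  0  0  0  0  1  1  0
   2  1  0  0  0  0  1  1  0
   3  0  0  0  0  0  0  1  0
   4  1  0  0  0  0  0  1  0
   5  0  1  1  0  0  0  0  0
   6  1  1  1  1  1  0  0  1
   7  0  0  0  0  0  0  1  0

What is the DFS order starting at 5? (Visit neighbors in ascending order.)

DFS from vertex 5 (neighbors processed in ascending order):
Visit order: 5, 1, 6, 0, 2, 4, 3, 7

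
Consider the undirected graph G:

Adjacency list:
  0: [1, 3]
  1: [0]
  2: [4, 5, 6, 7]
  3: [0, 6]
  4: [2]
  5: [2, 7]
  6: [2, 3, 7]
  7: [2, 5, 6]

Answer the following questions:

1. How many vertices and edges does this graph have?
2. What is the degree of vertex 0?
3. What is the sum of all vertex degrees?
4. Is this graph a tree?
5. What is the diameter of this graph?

Count: 8 vertices, 9 edges.
Vertex 0 has neighbors [1, 3], degree = 2.
Handshaking lemma: 2 * 9 = 18.
A tree on 8 vertices has 7 edges. This graph has 9 edges (2 extra). Not a tree.
Diameter (longest shortest path) = 5.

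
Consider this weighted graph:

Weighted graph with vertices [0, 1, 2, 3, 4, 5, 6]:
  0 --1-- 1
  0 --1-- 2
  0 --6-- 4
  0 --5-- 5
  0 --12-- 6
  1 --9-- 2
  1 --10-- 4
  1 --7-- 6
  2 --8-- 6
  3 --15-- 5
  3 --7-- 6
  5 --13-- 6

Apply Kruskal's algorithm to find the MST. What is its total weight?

Applying Kruskal's algorithm (sort edges by weight, add if no cycle):
  Add (0,2) w=1
  Add (0,1) w=1
  Add (0,5) w=5
  Add (0,4) w=6
  Add (1,6) w=7
  Add (3,6) w=7
  Skip (2,6) w=8 (creates cycle)
  Skip (1,2) w=9 (creates cycle)
  Skip (1,4) w=10 (creates cycle)
  Skip (0,6) w=12 (creates cycle)
  Skip (5,6) w=13 (creates cycle)
  Skip (3,5) w=15 (creates cycle)
MST weight = 27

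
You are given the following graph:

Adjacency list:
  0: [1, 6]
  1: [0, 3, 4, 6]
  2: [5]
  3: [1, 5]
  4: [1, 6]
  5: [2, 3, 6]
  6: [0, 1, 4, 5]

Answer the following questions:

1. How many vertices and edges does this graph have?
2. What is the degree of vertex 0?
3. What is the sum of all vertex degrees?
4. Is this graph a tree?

Count: 7 vertices, 9 edges.
Vertex 0 has neighbors [1, 6], degree = 2.
Handshaking lemma: 2 * 9 = 18.
A tree on 7 vertices has 6 edges. This graph has 9 edges (3 extra). Not a tree.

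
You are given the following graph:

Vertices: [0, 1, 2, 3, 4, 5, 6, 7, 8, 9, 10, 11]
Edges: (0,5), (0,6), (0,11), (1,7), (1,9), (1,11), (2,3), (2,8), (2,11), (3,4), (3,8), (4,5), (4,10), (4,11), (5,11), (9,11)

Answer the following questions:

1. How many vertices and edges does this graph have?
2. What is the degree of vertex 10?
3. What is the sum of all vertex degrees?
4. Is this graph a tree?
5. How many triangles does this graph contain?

Count: 12 vertices, 16 edges.
Vertex 10 has neighbors [4], degree = 1.
Handshaking lemma: 2 * 16 = 32.
A tree on 12 vertices has 11 edges. This graph has 16 edges (5 extra). Not a tree.
Number of triangles = 4.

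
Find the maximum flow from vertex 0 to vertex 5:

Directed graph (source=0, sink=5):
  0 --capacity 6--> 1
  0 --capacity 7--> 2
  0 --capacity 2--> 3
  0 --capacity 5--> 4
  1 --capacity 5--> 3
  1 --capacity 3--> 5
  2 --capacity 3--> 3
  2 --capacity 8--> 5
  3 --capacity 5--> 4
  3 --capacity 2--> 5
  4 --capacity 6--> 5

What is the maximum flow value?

Computing max flow:
  Flow on (0->1): 6/6
  Flow on (0->2): 7/7
  Flow on (0->4): 5/5
  Flow on (1->3): 3/5
  Flow on (1->5): 3/3
  Flow on (2->5): 7/8
  Flow on (3->4): 1/5
  Flow on (3->5): 2/2
  Flow on (4->5): 6/6
Maximum flow = 18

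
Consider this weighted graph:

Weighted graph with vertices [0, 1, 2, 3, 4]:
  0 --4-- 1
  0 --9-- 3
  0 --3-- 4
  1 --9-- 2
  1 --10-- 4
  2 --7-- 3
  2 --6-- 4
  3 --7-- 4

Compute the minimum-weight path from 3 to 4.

Using Dijkstra's algorithm from vertex 3:
Shortest path: 3 -> 4
Total weight: 7 = 7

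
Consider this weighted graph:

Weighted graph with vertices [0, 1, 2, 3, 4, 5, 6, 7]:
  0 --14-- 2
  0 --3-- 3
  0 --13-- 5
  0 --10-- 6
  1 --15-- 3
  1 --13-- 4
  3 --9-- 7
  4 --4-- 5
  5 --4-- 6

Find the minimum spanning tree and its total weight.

Applying Kruskal's algorithm (sort edges by weight, add if no cycle):
  Add (0,3) w=3
  Add (4,5) w=4
  Add (5,6) w=4
  Add (3,7) w=9
  Add (0,6) w=10
  Skip (0,5) w=13 (creates cycle)
  Add (1,4) w=13
  Add (0,2) w=14
  Skip (1,3) w=15 (creates cycle)
MST weight = 57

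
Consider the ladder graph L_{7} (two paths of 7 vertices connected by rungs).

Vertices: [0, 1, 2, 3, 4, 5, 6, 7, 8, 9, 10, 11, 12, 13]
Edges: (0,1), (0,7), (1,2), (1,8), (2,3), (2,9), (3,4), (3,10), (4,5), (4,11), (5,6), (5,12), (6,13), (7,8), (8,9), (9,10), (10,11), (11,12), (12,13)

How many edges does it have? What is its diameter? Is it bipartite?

Ladder graph L_{7}: 7 rungs + 2 * (7-1) path edges = 7 + 12 = 19 edges.
Diameter = 7.
Ladder graphs are bipartite (alternating coloring along each path).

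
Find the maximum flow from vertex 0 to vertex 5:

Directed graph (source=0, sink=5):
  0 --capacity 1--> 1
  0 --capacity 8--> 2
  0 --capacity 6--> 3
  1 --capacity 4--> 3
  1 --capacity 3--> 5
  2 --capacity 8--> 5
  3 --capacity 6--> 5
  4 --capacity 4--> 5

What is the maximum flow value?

Computing max flow:
  Flow on (0->1): 1/1
  Flow on (0->2): 8/8
  Flow on (0->3): 6/6
  Flow on (1->5): 1/3
  Flow on (2->5): 8/8
  Flow on (3->5): 6/6
Maximum flow = 15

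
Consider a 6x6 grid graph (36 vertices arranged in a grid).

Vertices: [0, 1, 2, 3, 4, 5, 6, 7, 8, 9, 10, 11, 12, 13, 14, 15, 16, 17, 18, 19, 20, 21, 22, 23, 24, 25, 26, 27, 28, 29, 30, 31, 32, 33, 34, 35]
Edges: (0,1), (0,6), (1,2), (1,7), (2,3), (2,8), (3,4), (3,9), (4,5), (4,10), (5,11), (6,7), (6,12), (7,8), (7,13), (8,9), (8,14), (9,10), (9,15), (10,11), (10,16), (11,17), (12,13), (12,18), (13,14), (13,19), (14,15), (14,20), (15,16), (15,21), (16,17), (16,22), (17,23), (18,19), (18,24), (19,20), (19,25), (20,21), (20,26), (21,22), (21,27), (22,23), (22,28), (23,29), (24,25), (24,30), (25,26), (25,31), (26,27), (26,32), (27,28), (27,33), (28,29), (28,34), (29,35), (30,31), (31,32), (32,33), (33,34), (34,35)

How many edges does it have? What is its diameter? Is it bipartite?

A 6x6 grid has 30 vertical edges and 30 horizontal edges.
Total edges = 30 + 30 = 60.
Diameter = (6-1) + (6-1) = 10 (corner to opposite corner).
Grid graphs are bipartite (checkerboard coloring).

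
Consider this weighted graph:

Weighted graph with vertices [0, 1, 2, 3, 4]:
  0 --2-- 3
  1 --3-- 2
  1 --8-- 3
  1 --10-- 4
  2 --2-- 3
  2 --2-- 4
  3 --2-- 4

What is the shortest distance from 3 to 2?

Using Dijkstra's algorithm from vertex 3:
Shortest path: 3 -> 2
Total weight: 2 = 2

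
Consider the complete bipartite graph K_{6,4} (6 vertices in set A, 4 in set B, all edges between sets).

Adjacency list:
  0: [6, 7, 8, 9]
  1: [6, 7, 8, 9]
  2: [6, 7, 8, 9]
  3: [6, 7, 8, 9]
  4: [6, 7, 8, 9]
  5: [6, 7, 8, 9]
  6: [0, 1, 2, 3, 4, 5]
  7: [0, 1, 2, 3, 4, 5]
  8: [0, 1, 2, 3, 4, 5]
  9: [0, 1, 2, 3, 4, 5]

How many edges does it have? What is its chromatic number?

K_{6,4} has 6 * 4 = 24 edges.
Bipartite graphs have chromatic number 2 (color each partition differently).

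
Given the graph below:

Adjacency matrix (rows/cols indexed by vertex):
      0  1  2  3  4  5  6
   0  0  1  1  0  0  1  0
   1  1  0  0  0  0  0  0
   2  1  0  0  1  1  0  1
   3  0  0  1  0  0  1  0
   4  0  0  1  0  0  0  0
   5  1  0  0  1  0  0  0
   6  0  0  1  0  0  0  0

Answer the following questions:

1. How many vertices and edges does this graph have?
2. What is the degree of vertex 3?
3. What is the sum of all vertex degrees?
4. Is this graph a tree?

Count: 7 vertices, 7 edges.
Vertex 3 has neighbors [2, 5], degree = 2.
Handshaking lemma: 2 * 7 = 14.
A tree on 7 vertices has 6 edges. This graph has 7 edges (1 extra). Not a tree.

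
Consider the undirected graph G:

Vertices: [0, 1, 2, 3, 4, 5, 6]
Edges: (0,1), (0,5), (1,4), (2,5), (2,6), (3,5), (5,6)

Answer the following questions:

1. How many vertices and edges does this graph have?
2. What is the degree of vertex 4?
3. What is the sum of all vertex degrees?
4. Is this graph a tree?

Count: 7 vertices, 7 edges.
Vertex 4 has neighbors [1], degree = 1.
Handshaking lemma: 2 * 7 = 14.
A tree on 7 vertices has 6 edges. This graph has 7 edges (1 extra). Not a tree.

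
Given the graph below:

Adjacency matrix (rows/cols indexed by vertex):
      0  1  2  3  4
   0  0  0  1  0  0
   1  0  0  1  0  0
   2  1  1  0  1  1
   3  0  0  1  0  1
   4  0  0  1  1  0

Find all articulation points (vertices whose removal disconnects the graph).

An articulation point is a vertex whose removal disconnects the graph.
Articulation points: [2]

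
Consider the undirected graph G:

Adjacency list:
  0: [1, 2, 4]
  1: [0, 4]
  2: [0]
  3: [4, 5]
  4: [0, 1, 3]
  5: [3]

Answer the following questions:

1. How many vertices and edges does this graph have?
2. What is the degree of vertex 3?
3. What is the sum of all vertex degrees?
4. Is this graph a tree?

Count: 6 vertices, 6 edges.
Vertex 3 has neighbors [4, 5], degree = 2.
Handshaking lemma: 2 * 6 = 12.
A tree on 6 vertices has 5 edges. This graph has 6 edges (1 extra). Not a tree.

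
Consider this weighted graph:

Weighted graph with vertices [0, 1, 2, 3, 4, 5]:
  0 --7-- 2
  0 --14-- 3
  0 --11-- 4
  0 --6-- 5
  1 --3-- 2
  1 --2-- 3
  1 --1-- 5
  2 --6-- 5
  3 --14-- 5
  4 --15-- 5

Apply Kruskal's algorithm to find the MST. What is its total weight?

Applying Kruskal's algorithm (sort edges by weight, add if no cycle):
  Add (1,5) w=1
  Add (1,3) w=2
  Add (1,2) w=3
  Add (0,5) w=6
  Skip (2,5) w=6 (creates cycle)
  Skip (0,2) w=7 (creates cycle)
  Add (0,4) w=11
  Skip (0,3) w=14 (creates cycle)
  Skip (3,5) w=14 (creates cycle)
  Skip (4,5) w=15 (creates cycle)
MST weight = 23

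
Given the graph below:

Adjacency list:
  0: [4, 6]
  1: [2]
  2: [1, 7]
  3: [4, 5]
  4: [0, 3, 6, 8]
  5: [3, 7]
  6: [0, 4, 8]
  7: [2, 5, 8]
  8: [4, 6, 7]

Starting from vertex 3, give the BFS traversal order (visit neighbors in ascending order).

BFS from vertex 3 (neighbors processed in ascending order):
Visit order: 3, 4, 5, 0, 6, 8, 7, 2, 1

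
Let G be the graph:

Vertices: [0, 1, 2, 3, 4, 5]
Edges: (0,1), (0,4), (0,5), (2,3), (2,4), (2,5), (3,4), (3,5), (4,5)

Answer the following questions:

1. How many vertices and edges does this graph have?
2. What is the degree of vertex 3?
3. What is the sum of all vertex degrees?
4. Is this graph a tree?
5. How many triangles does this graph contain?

Count: 6 vertices, 9 edges.
Vertex 3 has neighbors [2, 4, 5], degree = 3.
Handshaking lemma: 2 * 9 = 18.
A tree on 6 vertices has 5 edges. This graph has 9 edges (4 extra). Not a tree.
Number of triangles = 5.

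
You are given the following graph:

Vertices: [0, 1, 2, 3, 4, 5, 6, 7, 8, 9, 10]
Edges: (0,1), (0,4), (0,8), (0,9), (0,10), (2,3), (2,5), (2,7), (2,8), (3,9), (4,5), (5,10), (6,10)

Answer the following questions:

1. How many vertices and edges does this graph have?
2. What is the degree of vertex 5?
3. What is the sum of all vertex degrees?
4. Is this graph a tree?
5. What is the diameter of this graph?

Count: 11 vertices, 13 edges.
Vertex 5 has neighbors [2, 4, 10], degree = 3.
Handshaking lemma: 2 * 13 = 26.
A tree on 11 vertices has 10 edges. This graph has 13 edges (3 extra). Not a tree.
Diameter (longest shortest path) = 4.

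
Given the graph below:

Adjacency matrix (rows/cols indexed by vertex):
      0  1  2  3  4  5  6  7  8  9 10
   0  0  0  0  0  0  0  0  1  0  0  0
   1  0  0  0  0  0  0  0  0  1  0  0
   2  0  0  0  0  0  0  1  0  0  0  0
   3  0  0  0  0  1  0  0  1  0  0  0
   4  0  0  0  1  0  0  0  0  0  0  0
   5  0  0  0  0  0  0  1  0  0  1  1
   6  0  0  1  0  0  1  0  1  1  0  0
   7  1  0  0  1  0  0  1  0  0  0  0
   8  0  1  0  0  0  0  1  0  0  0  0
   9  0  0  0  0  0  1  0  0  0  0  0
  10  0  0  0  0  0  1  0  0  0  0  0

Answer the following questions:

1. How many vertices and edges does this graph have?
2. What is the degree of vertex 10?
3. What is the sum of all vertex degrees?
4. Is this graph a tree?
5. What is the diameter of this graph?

Count: 11 vertices, 10 edges.
Vertex 10 has neighbors [5], degree = 1.
Handshaking lemma: 2 * 10 = 20.
A graph is a tree iff it is connected and has exactly n-1 edges. This graph is connected (all 11 vertices in one component) and has 11-1 = 10 edges. It is a tree.
Diameter (longest shortest path) = 5.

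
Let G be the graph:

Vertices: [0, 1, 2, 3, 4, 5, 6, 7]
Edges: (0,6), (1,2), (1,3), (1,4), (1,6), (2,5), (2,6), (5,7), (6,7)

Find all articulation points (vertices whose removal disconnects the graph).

An articulation point is a vertex whose removal disconnects the graph.
Articulation points: [1, 6]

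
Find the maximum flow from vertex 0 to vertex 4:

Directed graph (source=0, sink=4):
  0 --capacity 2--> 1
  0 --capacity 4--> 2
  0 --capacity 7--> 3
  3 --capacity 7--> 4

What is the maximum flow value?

Computing max flow:
  Flow on (0->3): 7/7
  Flow on (3->4): 7/7
Maximum flow = 7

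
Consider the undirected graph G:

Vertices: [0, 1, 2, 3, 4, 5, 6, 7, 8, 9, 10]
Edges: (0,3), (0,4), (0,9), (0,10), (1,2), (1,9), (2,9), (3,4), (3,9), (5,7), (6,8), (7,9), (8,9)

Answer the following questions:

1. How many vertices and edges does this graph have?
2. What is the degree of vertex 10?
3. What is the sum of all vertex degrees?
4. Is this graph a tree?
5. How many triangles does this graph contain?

Count: 11 vertices, 13 edges.
Vertex 10 has neighbors [0], degree = 1.
Handshaking lemma: 2 * 13 = 26.
A tree on 11 vertices has 10 edges. This graph has 13 edges (3 extra). Not a tree.
Number of triangles = 3.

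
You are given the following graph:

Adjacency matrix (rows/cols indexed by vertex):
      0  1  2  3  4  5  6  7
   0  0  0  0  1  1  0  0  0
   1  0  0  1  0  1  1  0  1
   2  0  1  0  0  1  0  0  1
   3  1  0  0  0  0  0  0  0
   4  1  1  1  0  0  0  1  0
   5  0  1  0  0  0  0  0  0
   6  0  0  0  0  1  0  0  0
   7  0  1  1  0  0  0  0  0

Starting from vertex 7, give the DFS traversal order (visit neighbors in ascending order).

DFS from vertex 7 (neighbors processed in ascending order):
Visit order: 7, 1, 2, 4, 0, 3, 6, 5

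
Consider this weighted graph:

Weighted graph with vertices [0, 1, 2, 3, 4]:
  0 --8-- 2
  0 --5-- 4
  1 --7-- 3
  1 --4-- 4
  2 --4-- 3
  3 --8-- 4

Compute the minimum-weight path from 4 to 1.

Using Dijkstra's algorithm from vertex 4:
Shortest path: 4 -> 1
Total weight: 4 = 4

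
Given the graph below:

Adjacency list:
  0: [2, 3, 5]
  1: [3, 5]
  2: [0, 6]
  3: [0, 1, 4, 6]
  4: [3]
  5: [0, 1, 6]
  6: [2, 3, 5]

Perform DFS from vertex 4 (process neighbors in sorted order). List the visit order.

DFS from vertex 4 (neighbors processed in ascending order):
Visit order: 4, 3, 0, 2, 6, 5, 1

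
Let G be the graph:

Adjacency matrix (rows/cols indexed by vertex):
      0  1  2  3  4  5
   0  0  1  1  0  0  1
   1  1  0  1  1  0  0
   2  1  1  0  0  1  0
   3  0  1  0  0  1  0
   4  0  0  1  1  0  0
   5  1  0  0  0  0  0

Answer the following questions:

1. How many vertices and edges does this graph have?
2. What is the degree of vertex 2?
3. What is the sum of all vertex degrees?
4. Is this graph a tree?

Count: 6 vertices, 7 edges.
Vertex 2 has neighbors [0, 1, 4], degree = 3.
Handshaking lemma: 2 * 7 = 14.
A tree on 6 vertices has 5 edges. This graph has 7 edges (2 extra). Not a tree.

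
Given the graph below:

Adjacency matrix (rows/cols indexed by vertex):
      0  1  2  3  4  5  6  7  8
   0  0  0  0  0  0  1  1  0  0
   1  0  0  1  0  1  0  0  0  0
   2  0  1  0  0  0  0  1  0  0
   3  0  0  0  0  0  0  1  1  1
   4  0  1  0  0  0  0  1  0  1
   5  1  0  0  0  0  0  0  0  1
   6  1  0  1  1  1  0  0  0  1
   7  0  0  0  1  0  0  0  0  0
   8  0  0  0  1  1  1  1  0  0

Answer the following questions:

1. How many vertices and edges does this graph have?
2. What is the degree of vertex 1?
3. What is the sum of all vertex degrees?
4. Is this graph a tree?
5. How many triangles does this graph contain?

Count: 9 vertices, 12 edges.
Vertex 1 has neighbors [2, 4], degree = 2.
Handshaking lemma: 2 * 12 = 24.
A tree on 9 vertices has 8 edges. This graph has 12 edges (4 extra). Not a tree.
Number of triangles = 2.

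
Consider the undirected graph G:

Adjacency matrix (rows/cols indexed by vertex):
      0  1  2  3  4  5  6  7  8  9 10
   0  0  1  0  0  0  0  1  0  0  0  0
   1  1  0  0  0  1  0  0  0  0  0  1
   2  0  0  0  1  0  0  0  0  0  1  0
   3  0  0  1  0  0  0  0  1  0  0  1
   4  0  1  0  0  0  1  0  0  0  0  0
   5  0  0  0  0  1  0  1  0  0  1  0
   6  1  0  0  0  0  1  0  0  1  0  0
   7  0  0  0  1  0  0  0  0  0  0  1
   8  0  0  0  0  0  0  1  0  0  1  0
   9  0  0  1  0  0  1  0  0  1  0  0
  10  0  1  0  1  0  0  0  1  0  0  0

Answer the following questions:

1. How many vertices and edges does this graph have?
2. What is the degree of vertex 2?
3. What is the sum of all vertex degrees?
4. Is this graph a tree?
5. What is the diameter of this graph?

Count: 11 vertices, 14 edges.
Vertex 2 has neighbors [3, 9], degree = 2.
Handshaking lemma: 2 * 14 = 28.
A tree on 11 vertices has 10 edges. This graph has 14 edges (4 extra). Not a tree.
Diameter (longest shortest path) = 4.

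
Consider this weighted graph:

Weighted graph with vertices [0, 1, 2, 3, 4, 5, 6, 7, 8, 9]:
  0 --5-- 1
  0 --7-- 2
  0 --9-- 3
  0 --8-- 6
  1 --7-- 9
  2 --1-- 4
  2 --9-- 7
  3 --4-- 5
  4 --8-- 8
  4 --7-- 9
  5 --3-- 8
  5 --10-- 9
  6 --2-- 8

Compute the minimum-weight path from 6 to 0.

Using Dijkstra's algorithm from vertex 6:
Shortest path: 6 -> 0
Total weight: 8 = 8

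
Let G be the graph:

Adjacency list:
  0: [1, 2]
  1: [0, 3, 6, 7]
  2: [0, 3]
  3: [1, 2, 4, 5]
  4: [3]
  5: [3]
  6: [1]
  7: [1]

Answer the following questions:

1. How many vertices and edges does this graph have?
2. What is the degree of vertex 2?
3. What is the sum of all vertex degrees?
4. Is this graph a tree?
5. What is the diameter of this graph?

Count: 8 vertices, 8 edges.
Vertex 2 has neighbors [0, 3], degree = 2.
Handshaking lemma: 2 * 8 = 16.
A tree on 8 vertices has 7 edges. This graph has 8 edges (1 extra). Not a tree.
Diameter (longest shortest path) = 3.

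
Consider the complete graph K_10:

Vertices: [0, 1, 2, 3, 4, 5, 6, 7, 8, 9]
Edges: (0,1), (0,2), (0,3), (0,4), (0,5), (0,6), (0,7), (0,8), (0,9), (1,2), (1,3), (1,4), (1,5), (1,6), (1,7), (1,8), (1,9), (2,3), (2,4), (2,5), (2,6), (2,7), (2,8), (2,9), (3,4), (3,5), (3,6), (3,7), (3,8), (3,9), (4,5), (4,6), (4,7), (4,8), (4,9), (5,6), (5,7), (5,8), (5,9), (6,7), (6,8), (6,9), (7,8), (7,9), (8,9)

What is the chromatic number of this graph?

In K_10, every vertex is adjacent to every other vertex.
Each vertex needs a unique color.
Chromatic number = 10.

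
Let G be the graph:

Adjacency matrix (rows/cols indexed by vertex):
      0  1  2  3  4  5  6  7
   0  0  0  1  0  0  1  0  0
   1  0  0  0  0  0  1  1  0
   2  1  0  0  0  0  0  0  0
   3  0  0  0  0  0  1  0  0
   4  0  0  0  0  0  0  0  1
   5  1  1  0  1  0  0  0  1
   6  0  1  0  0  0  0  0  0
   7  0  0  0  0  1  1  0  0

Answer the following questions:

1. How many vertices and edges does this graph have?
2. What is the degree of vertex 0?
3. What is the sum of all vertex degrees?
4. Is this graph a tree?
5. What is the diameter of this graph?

Count: 8 vertices, 7 edges.
Vertex 0 has neighbors [2, 5], degree = 2.
Handshaking lemma: 2 * 7 = 14.
A graph is a tree iff it is connected and has exactly n-1 edges. This graph is connected (all 8 vertices in one component) and has 8-1 = 7 edges. It is a tree.
Diameter (longest shortest path) = 4.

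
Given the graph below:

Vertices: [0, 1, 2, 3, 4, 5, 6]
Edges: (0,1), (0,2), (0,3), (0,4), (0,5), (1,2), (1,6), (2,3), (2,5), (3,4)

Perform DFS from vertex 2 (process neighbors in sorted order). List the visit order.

DFS from vertex 2 (neighbors processed in ascending order):
Visit order: 2, 0, 1, 6, 3, 4, 5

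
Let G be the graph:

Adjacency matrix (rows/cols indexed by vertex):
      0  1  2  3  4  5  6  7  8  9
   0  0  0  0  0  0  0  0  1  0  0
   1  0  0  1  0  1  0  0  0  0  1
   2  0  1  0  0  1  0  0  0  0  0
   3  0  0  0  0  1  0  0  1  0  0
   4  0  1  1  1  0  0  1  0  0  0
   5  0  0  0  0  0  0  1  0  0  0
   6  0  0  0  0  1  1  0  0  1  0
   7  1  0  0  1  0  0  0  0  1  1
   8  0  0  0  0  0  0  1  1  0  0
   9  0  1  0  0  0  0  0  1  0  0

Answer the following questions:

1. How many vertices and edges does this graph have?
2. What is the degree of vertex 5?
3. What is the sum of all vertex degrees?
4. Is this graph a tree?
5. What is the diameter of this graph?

Count: 10 vertices, 12 edges.
Vertex 5 has neighbors [6], degree = 1.
Handshaking lemma: 2 * 12 = 24.
A tree on 10 vertices has 9 edges. This graph has 12 edges (3 extra). Not a tree.
Diameter (longest shortest path) = 4.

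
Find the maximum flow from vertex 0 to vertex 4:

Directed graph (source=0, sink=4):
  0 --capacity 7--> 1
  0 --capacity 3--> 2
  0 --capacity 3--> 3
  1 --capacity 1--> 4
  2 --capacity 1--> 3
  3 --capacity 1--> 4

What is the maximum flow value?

Computing max flow:
  Flow on (0->1): 1/7
  Flow on (0->2): 1/3
  Flow on (1->4): 1/1
  Flow on (2->3): 1/1
  Flow on (3->4): 1/1
Maximum flow = 2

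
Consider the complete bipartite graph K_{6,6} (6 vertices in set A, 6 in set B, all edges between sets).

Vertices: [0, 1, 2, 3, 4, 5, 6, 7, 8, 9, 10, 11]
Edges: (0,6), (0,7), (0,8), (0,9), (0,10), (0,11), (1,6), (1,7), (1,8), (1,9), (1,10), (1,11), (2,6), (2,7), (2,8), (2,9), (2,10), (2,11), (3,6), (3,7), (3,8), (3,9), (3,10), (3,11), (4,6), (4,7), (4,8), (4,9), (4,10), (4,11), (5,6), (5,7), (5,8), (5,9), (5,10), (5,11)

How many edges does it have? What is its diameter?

K_{6,6} has 6 * 6 = 36 edges.
Any vertex reaches any opposite-side vertex in 1 step; same-side vertices reach in 2 steps via any opposite-side vertex.
Diameter = 2.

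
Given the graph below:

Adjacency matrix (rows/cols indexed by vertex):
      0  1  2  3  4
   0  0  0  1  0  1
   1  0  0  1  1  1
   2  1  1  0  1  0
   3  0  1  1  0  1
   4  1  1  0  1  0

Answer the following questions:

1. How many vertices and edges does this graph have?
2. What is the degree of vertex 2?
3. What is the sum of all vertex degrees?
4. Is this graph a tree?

Count: 5 vertices, 7 edges.
Vertex 2 has neighbors [0, 1, 3], degree = 3.
Handshaking lemma: 2 * 7 = 14.
A tree on 5 vertices has 4 edges. This graph has 7 edges (3 extra). Not a tree.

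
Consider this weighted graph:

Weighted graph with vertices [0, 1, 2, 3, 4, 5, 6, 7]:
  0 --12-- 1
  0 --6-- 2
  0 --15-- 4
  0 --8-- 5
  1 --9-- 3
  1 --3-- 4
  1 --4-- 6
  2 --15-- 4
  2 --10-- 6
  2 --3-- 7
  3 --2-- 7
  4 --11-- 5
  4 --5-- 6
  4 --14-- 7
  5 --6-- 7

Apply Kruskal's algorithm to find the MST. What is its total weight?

Applying Kruskal's algorithm (sort edges by weight, add if no cycle):
  Add (3,7) w=2
  Add (1,4) w=3
  Add (2,7) w=3
  Add (1,6) w=4
  Skip (4,6) w=5 (creates cycle)
  Add (0,2) w=6
  Add (5,7) w=6
  Skip (0,5) w=8 (creates cycle)
  Add (1,3) w=9
  Skip (2,6) w=10 (creates cycle)
  Skip (4,5) w=11 (creates cycle)
  Skip (0,1) w=12 (creates cycle)
  Skip (4,7) w=14 (creates cycle)
  Skip (0,4) w=15 (creates cycle)
  Skip (2,4) w=15 (creates cycle)
MST weight = 33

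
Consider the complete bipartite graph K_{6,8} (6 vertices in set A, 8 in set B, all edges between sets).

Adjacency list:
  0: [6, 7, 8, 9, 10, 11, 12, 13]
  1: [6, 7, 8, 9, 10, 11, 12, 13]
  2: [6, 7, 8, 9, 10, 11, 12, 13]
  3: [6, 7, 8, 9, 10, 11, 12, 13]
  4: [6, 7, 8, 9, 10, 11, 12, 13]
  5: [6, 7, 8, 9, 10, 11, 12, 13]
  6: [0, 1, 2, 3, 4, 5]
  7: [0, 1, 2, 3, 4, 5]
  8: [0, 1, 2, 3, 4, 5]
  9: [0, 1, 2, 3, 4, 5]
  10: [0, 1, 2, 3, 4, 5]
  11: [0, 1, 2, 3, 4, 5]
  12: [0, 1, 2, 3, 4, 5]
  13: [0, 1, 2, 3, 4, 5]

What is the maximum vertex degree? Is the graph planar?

Set-A vertices have degree 8; set-B vertices have degree 6. Maximum degree = max(6,8) = 8.
K_{6,8} contains K_{3,3} as a subgraph (since both sides have >= 3 vertices); by Kuratowski's theorem it is not planar.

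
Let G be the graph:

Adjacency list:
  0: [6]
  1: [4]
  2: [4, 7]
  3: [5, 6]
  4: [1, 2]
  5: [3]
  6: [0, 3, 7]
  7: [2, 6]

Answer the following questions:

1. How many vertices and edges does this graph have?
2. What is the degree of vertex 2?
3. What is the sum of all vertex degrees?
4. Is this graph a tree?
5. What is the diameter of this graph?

Count: 8 vertices, 7 edges.
Vertex 2 has neighbors [4, 7], degree = 2.
Handshaking lemma: 2 * 7 = 14.
A graph is a tree iff it is connected and has exactly n-1 edges. This graph is connected (all 8 vertices in one component) and has 8-1 = 7 edges. It is a tree.
Diameter (longest shortest path) = 6.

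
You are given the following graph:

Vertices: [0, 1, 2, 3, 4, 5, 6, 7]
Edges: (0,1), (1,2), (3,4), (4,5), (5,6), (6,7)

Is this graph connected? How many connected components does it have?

Checking connectivity: the graph has 2 connected component(s).
Components: [[0, 1, 2], [3, 4, 5, 6, 7]]. The graph is NOT connected.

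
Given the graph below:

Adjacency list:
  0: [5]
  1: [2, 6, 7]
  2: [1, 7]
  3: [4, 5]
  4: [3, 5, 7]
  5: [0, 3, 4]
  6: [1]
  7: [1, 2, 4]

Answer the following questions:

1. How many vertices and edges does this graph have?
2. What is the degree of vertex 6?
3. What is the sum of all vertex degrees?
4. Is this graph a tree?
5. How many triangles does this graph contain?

Count: 8 vertices, 9 edges.
Vertex 6 has neighbors [1], degree = 1.
Handshaking lemma: 2 * 9 = 18.
A tree on 8 vertices has 7 edges. This graph has 9 edges (2 extra). Not a tree.
Number of triangles = 2.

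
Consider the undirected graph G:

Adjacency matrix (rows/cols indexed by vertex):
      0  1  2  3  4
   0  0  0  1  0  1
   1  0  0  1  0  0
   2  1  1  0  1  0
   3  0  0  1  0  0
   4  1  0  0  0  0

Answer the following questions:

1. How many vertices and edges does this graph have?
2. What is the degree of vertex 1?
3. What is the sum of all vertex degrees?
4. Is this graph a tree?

Count: 5 vertices, 4 edges.
Vertex 1 has neighbors [2], degree = 1.
Handshaking lemma: 2 * 4 = 8.
A graph is a tree iff it is connected and has exactly n-1 edges. This graph is connected (all 5 vertices in one component) and has 5-1 = 4 edges. It is a tree.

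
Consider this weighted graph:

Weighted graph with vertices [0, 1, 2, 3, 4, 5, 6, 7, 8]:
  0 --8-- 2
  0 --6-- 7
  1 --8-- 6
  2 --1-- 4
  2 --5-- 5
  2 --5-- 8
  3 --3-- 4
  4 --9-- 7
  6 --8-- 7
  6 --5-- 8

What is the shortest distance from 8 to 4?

Using Dijkstra's algorithm from vertex 8:
Shortest path: 8 -> 2 -> 4
Total weight: 5 + 1 = 6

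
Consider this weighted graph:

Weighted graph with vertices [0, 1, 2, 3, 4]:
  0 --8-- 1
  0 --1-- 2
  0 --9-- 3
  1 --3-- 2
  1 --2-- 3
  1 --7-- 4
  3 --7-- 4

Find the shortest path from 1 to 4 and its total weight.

Using Dijkstra's algorithm from vertex 1:
Shortest path: 1 -> 4
Total weight: 7 = 7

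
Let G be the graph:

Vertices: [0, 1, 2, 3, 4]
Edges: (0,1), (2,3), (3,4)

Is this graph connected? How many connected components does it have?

Checking connectivity: the graph has 2 connected component(s).
Components: [[0, 1], [2, 3, 4]]. The graph is NOT connected.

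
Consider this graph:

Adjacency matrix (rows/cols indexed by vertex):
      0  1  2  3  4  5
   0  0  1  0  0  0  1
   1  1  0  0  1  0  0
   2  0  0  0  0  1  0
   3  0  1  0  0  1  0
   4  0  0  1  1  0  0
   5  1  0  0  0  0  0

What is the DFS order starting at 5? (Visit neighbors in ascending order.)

DFS from vertex 5 (neighbors processed in ascending order):
Visit order: 5, 0, 1, 3, 4, 2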